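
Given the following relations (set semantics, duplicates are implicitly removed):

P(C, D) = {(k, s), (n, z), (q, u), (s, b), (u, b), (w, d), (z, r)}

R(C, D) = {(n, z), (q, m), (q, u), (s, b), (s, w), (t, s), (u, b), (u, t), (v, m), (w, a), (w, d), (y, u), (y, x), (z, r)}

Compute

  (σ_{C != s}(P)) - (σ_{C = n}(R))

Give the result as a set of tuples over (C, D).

{(k, s), (q, u), (u, b), (w, d), (z, r)}

Apply σ_{C != s}; surviving tuples: {(k, s), (n, z), (q, u), (u, b), (w, d), (z, r)}
Apply σ_{C = n}; surviving tuples: {(n, z)}
Set difference of the two operands is {(k, s), (q, u), (u, b), (w, d), (z, r)}.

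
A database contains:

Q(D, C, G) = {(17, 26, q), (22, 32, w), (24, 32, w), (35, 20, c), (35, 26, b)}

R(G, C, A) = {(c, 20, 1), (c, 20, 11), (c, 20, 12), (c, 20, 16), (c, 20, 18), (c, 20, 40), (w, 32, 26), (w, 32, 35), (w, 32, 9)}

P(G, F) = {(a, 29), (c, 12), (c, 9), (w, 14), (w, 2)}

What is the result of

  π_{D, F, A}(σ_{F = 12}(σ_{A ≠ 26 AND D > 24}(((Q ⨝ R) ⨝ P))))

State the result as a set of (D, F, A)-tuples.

Joining Q and R on C, G yields {(22, 32, w, 26), (22, 32, w, 35), (22, 32, w, 9), (24, 32, w, 26), (24, 32, w, 35), (24, 32, w, 9), (35, 20, c, 1), (35, 20, c, 11), (35, 20, c, 12), (35, 20, c, 16), (35, 20, c, 18), (35, 20, c, 40)}.
Joining (Q ⨝ R) and P on G yields {(22, 32, w, 26, 14), (22, 32, w, 26, 2), (22, 32, w, 35, 14), (22, 32, w, 35, 2), (22, 32, w, 9, 14), (22, 32, w, 9, 2), (24, 32, w, 26, 14), (24, 32, w, 26, 2), (24, 32, w, 35, 14), (24, 32, w, 35, 2), (24, 32, w, 9, 14), (24, 32, w, 9, 2), (35, 20, c, 1, 12), (35, 20, c, 1, 9), (35, 20, c, 11, 12), (35, 20, c, 11, 9), (35, 20, c, 12, 12), (35, 20, c, 12, 9), (35, 20, c, 16, 12), (35, 20, c, 16, 9), (35, 20, c, 18, 12), (35, 20, c, 18, 9), (35, 20, c, 40, 12), (35, 20, c, 40, 9)}.
Apply σ_{A ≠ 26 AND D > 24}; surviving tuples: {(35, 20, c, 1, 12), (35, 20, c, 1, 9), (35, 20, c, 11, 12), (35, 20, c, 11, 9), (35, 20, c, 12, 12), (35, 20, c, 12, 9), (35, 20, c, 16, 12), (35, 20, c, 16, 9), (35, 20, c, 18, 12), (35, 20, c, 18, 9), (35, 20, c, 40, 12), (35, 20, c, 40, 9)}
Apply σ_{F = 12}; surviving tuples: {(35, 20, c, 1, 12), (35, 20, c, 11, 12), (35, 20, c, 12, 12), (35, 20, c, 16, 12), (35, 20, c, 18, 12), (35, 20, c, 40, 12)}
π[D, F, A]: project onto (D, F, A) → {(35, 12, 1), (35, 12, 11), (35, 12, 12), (35, 12, 16), (35, 12, 18), (35, 12, 40)}

{(35, 12, 1), (35, 12, 11), (35, 12, 12), (35, 12, 16), (35, 12, 18), (35, 12, 40)}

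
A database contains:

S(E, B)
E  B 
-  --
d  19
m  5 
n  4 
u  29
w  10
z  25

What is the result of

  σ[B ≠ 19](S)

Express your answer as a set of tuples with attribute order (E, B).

{(m, 5), (n, 4), (u, 29), (w, 10), (z, 25)}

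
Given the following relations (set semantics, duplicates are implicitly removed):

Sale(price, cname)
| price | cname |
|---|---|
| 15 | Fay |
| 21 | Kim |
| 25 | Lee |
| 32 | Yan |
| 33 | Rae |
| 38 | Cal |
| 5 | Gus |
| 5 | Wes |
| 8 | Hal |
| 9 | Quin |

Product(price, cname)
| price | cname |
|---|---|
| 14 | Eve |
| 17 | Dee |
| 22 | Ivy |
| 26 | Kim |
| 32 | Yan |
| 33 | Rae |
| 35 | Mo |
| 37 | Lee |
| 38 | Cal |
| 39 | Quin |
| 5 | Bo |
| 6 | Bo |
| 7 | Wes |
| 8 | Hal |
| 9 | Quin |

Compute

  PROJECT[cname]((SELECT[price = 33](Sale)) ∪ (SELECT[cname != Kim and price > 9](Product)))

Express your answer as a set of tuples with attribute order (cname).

{Cal, Dee, Eve, Ivy, Lee, Mo, Quin, Rae, Yan}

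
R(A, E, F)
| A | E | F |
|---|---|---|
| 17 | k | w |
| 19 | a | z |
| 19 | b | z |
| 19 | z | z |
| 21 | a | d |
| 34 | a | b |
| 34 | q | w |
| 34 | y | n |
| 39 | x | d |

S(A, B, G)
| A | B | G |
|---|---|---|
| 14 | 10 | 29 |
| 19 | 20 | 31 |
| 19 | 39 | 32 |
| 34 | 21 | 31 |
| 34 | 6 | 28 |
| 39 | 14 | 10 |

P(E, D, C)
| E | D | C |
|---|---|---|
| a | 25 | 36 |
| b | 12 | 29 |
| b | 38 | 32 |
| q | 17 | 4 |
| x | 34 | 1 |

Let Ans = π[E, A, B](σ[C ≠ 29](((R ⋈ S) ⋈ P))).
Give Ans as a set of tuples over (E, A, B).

R ⋈ S (natural join on A): {(19, a, z, 20, 31), (19, a, z, 39, 32), (19, b, z, 20, 31), (19, b, z, 39, 32), (19, z, z, 20, 31), (19, z, z, 39, 32), (34, a, b, 21, 31), (34, a, b, 6, 28), (34, q, w, 21, 31), (34, q, w, 6, 28), (34, y, n, 21, 31), (34, y, n, 6, 28), (39, x, d, 14, 10)}
(R ⋈ S) ⋈ P (natural join on E): {(19, a, z, 20, 31, 25, 36), (19, a, z, 39, 32, 25, 36), (19, b, z, 20, 31, 12, 29), (19, b, z, 20, 31, 38, 32), (19, b, z, 39, 32, 12, 29), (19, b, z, 39, 32, 38, 32), (34, a, b, 21, 31, 25, 36), (34, a, b, 6, 28, 25, 36), (34, q, w, 21, 31, 17, 4), (34, q, w, 6, 28, 17, 4), (39, x, d, 14, 10, 34, 1)}
Selection C ≠ 29: {(19, a, z, 20, 31, 25, 36), (19, a, z, 39, 32, 25, 36), (19, b, z, 20, 31, 38, 32), (19, b, z, 39, 32, 38, 32), (34, a, b, 21, 31, 25, 36), (34, a, b, 6, 28, 25, 36), (34, q, w, 21, 31, 17, 4), (34, q, w, 6, 28, 17, 4), (39, x, d, 14, 10, 34, 1)}
Projecting to E, A, B: {(a, 19, 20), (a, 19, 39), (a, 34, 21), (a, 34, 6), (b, 19, 20), (b, 19, 39), (q, 34, 21), (q, 34, 6), (x, 39, 14)}

{(a, 19, 20), (a, 19, 39), (a, 34, 21), (a, 34, 6), (b, 19, 20), (b, 19, 39), (q, 34, 21), (q, 34, 6), (x, 39, 14)}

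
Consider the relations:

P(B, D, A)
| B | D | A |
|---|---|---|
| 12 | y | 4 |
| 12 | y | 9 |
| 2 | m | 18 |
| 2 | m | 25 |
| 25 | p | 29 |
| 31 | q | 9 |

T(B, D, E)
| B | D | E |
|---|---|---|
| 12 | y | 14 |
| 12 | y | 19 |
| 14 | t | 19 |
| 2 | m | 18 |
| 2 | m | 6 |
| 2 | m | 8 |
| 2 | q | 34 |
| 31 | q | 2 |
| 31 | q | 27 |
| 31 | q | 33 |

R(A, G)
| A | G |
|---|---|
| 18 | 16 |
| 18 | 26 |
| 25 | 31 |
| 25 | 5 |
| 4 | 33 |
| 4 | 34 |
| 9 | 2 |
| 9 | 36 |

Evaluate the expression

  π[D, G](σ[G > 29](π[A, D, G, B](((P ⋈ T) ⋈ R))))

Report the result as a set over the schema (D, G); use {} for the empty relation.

Natural join on B, D: {(12, y, 4, 14), (12, y, 4, 19), (12, y, 9, 14), (12, y, 9, 19), (2, m, 18, 18), (2, m, 18, 6), (2, m, 18, 8), (2, m, 25, 18), (2, m, 25, 6), (2, m, 25, 8), (31, q, 9, 2), (31, q, 9, 27), (31, q, 9, 33)}
Natural join on A: {(12, y, 4, 14, 33), (12, y, 4, 14, 34), (12, y, 4, 19, 33), (12, y, 4, 19, 34), (12, y, 9, 14, 2), (12, y, 9, 14, 36), (12, y, 9, 19, 2), (12, y, 9, 19, 36), (2, m, 18, 18, 16), (2, m, 18, 18, 26), (2, m, 18, 6, 16), (2, m, 18, 6, 26), (2, m, 18, 8, 16), (2, m, 18, 8, 26), (2, m, 25, 18, 31), (2, m, 25, 18, 5), (2, m, 25, 6, 31), (2, m, 25, 6, 5), (2, m, 25, 8, 31), (2, m, 25, 8, 5), (31, q, 9, 2, 2), (31, q, 9, 2, 36), (31, q, 9, 27, 2), (31, q, 9, 27, 36), (31, q, 9, 33, 2), (31, q, 9, 33, 36)}
Projecting to A, D, G, B (16 duplicate(s) eliminated): {(18, m, 16, 2), (18, m, 26, 2), (25, m, 31, 2), (25, m, 5, 2), (4, y, 33, 12), (4, y, 34, 12), (9, q, 2, 31), (9, q, 36, 31), (9, y, 2, 12), (9, y, 36, 12)}
Filtering on G > 29 leaves {(25, m, 31, 2), (4, y, 33, 12), (4, y, 34, 12), (9, q, 36, 31), (9, y, 36, 12)}.
Projecting to D, G: {(m, 31), (q, 36), (y, 33), (y, 34), (y, 36)}

{(m, 31), (q, 36), (y, 33), (y, 34), (y, 36)}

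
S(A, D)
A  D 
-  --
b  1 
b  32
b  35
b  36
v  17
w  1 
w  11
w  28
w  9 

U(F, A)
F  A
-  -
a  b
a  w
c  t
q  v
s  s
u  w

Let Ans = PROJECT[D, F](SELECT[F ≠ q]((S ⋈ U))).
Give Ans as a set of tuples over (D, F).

S ⋈ U (natural join on A): {(b, 1, a), (b, 32, a), (b, 35, a), (b, 36, a), (v, 17, q), (w, 1, a), (w, 1, u), (w, 11, a), (w, 11, u), (w, 28, a), (w, 28, u), (w, 9, a), (w, 9, u)}
Apply σ_{F ≠ q}; surviving tuples: {(b, 1, a), (b, 32, a), (b, 35, a), (b, 36, a), (w, 1, a), (w, 1, u), (w, 11, a), (w, 11, u), (w, 28, a), (w, 28, u), (w, 9, a), (w, 9, u)}
π[D, F]: project onto (D, F) (1 duplicate(s) eliminated) → {(1, a), (1, u), (11, a), (11, u), (28, a), (28, u), (32, a), (35, a), (36, a), (9, a), (9, u)}

{(1, a), (1, u), (11, a), (11, u), (28, a), (28, u), (32, a), (35, a), (36, a), (9, a), (9, u)}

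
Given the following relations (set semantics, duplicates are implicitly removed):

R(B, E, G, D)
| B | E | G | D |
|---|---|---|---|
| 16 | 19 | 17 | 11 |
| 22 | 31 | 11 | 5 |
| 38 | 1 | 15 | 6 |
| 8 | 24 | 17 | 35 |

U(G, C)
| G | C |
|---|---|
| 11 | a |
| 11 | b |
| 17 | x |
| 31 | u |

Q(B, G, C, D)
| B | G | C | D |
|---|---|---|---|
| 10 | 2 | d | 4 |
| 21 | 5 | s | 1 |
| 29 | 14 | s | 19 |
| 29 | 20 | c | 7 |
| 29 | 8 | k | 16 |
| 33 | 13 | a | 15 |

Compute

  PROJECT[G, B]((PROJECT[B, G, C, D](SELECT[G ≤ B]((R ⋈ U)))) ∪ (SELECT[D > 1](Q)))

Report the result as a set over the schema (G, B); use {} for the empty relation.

{(11, 22), (13, 33), (14, 29), (2, 10), (20, 29), (8, 29)}

Joining R and U on G yields {(16, 19, 17, 11, x), (22, 31, 11, 5, a), (22, 31, 11, 5, b), (8, 24, 17, 35, x)}.
σ[G ≤ B]: keep tuples satisfying G ≤ B → {(22, 31, 11, 5, a), (22, 31, 11, 5, b)}
Keep only column(s) B, G, C, D: {(22, 11, a, 5), (22, 11, b, 5)}
σ[D > 1]: keep tuples satisfying D > 1 → {(10, 2, d, 4), (29, 14, s, 19), (29, 20, c, 7), (29, 8, k, 16), (33, 13, a, 15)}
Union: {(22, 11, a, 5), (22, 11, b, 5)} with {(10, 2, d, 4), (29, 14, s, 19), (29, 20, c, 7), (29, 8, k, 16), (33, 13, a, 15)} → {(10, 2, d, 4), (22, 11, a, 5), (22, 11, b, 5), (29, 14, s, 19), (29, 20, c, 7), (29, 8, k, 16), (33, 13, a, 15)}
Keep only column(s) G, B (1 duplicate(s) eliminated): {(11, 22), (13, 33), (14, 29), (2, 10), (20, 29), (8, 29)}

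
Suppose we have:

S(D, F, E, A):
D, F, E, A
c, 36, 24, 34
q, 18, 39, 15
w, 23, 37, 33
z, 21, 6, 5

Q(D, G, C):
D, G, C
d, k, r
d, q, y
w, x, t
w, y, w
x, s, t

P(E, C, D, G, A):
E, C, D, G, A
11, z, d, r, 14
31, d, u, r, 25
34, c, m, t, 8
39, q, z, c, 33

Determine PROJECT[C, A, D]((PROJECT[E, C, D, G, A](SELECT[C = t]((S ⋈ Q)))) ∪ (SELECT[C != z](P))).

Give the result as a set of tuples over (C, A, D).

S ⋈ Q (natural join on D): {(w, 23, 37, 33, x, t), (w, 23, 37, 33, y, w)}
Filtering on C = t leaves {(w, 23, 37, 33, x, t)}.
π_{E, C, D, G, A} gives {(37, t, w, x, 33)}.
Filtering on C != z leaves {(31, d, u, r, 25), (34, c, m, t, 8), (39, q, z, c, 33)}.
Union: {(37, t, w, x, 33)} with {(31, d, u, r, 25), (34, c, m, t, 8), (39, q, z, c, 33)} → {(31, d, u, r, 25), (34, c, m, t, 8), (37, t, w, x, 33), (39, q, z, c, 33)}
π_{C, A, D} gives {(c, 8, m), (d, 25, u), (q, 33, z), (t, 33, w)}.

{(c, 8, m), (d, 25, u), (q, 33, z), (t, 33, w)}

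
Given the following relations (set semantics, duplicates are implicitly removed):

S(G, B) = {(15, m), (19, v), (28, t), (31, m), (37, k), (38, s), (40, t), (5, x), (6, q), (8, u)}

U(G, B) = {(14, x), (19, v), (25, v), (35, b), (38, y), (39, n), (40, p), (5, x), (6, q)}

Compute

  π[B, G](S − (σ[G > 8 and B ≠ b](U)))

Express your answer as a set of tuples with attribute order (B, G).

{(k, 37), (m, 15), (m, 31), (q, 6), (s, 38), (t, 28), (t, 40), (u, 8), (x, 5)}

Filtering on G > 8 and B ≠ b leaves {(14, x), (19, v), (25, v), (38, y), (39, n), (40, p)}.
Set difference of the two operands is {(15, m), (28, t), (31, m), (37, k), (38, s), (40, t), (5, x), (6, q), (8, u)}.
Keep only column(s) B, G: {(k, 37), (m, 15), (m, 31), (q, 6), (s, 38), (t, 28), (t, 40), (u, 8), (x, 5)}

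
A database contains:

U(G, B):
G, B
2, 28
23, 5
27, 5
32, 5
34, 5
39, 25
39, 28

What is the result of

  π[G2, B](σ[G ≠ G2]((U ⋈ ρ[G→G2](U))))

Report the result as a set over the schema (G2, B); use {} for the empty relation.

{(2, 28), (23, 5), (27, 5), (32, 5), (34, 5), (39, 28)}

ρ[G→G2]: schema becomes (G2, B); tuples unchanged.
Joining U and ρ[G→G2](U) on B yields {(2, 28, 2), (2, 28, 39), (23, 5, 23), (23, 5, 27), (23, 5, 32), (23, 5, 34), (27, 5, 23), (27, 5, 27), (27, 5, 32), (27, 5, 34), (32, 5, 23), (32, 5, 27), (32, 5, 32), (32, 5, 34), (34, 5, 23), (34, 5, 27), (34, 5, 32), (34, 5, 34), (39, 25, 39), (39, 28, 2), (39, 28, 39)}.
σ[G ≠ G2]: keep tuples satisfying G ≠ G2 → {(2, 28, 39), (23, 5, 27), (23, 5, 32), (23, 5, 34), (27, 5, 23), (27, 5, 32), (27, 5, 34), (32, 5, 23), (32, 5, 27), (32, 5, 34), (34, 5, 23), (34, 5, 27), (34, 5, 32), (39, 28, 2)}
Keep only column(s) G2, B (8 duplicate(s) eliminated): {(2, 28), (23, 5), (27, 5), (32, 5), (34, 5), (39, 28)}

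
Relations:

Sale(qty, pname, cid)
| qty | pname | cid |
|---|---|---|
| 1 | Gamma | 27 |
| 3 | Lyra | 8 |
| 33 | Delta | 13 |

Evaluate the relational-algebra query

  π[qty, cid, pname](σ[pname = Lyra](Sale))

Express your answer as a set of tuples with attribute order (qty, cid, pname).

Filtering on pname = Lyra leaves {(3, Lyra, 8)}.
π[qty, cid, pname]: project onto (qty, cid, pname) → {(3, 8, Lyra)}

{(3, 8, Lyra)}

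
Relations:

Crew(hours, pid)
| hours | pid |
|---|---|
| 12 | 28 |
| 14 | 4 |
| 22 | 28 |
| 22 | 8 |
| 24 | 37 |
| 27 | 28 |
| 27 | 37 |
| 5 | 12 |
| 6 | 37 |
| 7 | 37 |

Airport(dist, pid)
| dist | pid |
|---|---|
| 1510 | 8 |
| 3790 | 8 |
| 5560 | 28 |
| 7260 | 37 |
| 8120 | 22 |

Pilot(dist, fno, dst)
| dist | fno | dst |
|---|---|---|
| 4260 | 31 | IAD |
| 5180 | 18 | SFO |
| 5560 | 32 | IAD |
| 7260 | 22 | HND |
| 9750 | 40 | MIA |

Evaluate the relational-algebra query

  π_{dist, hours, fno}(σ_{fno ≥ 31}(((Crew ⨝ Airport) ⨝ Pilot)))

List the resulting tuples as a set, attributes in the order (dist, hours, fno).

{(5560, 12, 32), (5560, 22, 32), (5560, 27, 32)}

Natural join on pid: {(12, 28, 5560), (22, 28, 5560), (22, 8, 1510), (22, 8, 3790), (24, 37, 7260), (27, 28, 5560), (27, 37, 7260), (6, 37, 7260), (7, 37, 7260)}
Natural join on dist: {(12, 28, 5560, 32, IAD), (22, 28, 5560, 32, IAD), (24, 37, 7260, 22, HND), (27, 28, 5560, 32, IAD), (27, 37, 7260, 22, HND), (6, 37, 7260, 22, HND), (7, 37, 7260, 22, HND)}
Filtering on fno ≥ 31 leaves {(12, 28, 5560, 32, IAD), (22, 28, 5560, 32, IAD), (27, 28, 5560, 32, IAD)}.
Projecting to dist, hours, fno: {(5560, 12, 32), (5560, 22, 32), (5560, 27, 32)}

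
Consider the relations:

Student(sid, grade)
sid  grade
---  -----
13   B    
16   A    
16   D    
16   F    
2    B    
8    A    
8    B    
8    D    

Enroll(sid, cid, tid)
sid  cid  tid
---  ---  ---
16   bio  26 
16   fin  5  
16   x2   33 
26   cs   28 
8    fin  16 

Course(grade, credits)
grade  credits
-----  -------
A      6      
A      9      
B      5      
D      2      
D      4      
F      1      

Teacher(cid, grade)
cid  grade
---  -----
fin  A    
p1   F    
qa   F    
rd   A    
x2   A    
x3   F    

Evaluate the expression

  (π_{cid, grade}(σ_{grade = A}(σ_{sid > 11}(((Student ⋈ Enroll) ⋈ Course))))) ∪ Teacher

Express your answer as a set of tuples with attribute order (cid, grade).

{(bio, A), (fin, A), (p1, F), (qa, F), (rd, A), (x2, A), (x3, F)}

Student ⋈ Enroll (natural join on sid): {(16, A, bio, 26), (16, A, fin, 5), (16, A, x2, 33), (16, D, bio, 26), (16, D, fin, 5), (16, D, x2, 33), (16, F, bio, 26), (16, F, fin, 5), (16, F, x2, 33), (8, A, fin, 16), (8, B, fin, 16), (8, D, fin, 16)}
(Student ⋈ Enroll) ⋈ Course (natural join on grade): {(16, A, bio, 26, 6), (16, A, bio, 26, 9), (16, A, fin, 5, 6), (16, A, fin, 5, 9), (16, A, x2, 33, 6), (16, A, x2, 33, 9), (16, D, bio, 26, 2), (16, D, bio, 26, 4), (16, D, fin, 5, 2), (16, D, fin, 5, 4), (16, D, x2, 33, 2), (16, D, x2, 33, 4), (16, F, bio, 26, 1), (16, F, fin, 5, 1), (16, F, x2, 33, 1), (8, A, fin, 16, 6), (8, A, fin, 16, 9), (8, B, fin, 16, 5), (8, D, fin, 16, 2), (8, D, fin, 16, 4)}
σ[sid > 11]: keep tuples satisfying sid > 11 → {(16, A, bio, 26, 6), (16, A, bio, 26, 9), (16, A, fin, 5, 6), (16, A, fin, 5, 9), (16, A, x2, 33, 6), (16, A, x2, 33, 9), (16, D, bio, 26, 2), (16, D, bio, 26, 4), (16, D, fin, 5, 2), (16, D, fin, 5, 4), (16, D, x2, 33, 2), (16, D, x2, 33, 4), (16, F, bio, 26, 1), (16, F, fin, 5, 1), (16, F, x2, 33, 1)}
σ[grade = A]: keep tuples satisfying grade = A → {(16, A, bio, 26, 6), (16, A, bio, 26, 9), (16, A, fin, 5, 6), (16, A, fin, 5, 9), (16, A, x2, 33, 6), (16, A, x2, 33, 9)}
π[cid, grade]: project onto (cid, grade) (3 duplicate(s) eliminated) → {(bio, A), (fin, A), (x2, A)}
Set union of the two operands is {(bio, A), (fin, A), (p1, F), (qa, F), (rd, A), (x2, A), (x3, F)}.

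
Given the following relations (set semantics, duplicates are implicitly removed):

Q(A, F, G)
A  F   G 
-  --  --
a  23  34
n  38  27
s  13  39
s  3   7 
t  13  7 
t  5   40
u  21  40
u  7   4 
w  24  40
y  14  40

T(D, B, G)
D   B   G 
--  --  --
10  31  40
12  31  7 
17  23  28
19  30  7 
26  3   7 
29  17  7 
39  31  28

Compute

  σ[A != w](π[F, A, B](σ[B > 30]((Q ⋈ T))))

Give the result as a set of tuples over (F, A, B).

{(13, t, 31), (14, y, 31), (21, u, 31), (3, s, 31), (5, t, 31)}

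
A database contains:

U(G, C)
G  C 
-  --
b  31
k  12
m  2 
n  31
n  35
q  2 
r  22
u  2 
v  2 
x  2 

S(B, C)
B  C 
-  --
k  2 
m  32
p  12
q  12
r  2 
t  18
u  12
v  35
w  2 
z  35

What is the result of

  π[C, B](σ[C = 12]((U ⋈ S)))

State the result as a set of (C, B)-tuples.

U ⋈ S (natural join on C): {(k, 12, p), (k, 12, q), (k, 12, u), (m, 2, k), (m, 2, r), (m, 2, w), (n, 35, v), (n, 35, z), (q, 2, k), (q, 2, r), (q, 2, w), (u, 2, k), (u, 2, r), (u, 2, w), (v, 2, k), (v, 2, r), (v, 2, w), (x, 2, k), (x, 2, r), (x, 2, w)}
Filtering on C = 12 leaves {(k, 12, p), (k, 12, q), (k, 12, u)}.
Projecting to C, B: {(12, p), (12, q), (12, u)}

{(12, p), (12, q), (12, u)}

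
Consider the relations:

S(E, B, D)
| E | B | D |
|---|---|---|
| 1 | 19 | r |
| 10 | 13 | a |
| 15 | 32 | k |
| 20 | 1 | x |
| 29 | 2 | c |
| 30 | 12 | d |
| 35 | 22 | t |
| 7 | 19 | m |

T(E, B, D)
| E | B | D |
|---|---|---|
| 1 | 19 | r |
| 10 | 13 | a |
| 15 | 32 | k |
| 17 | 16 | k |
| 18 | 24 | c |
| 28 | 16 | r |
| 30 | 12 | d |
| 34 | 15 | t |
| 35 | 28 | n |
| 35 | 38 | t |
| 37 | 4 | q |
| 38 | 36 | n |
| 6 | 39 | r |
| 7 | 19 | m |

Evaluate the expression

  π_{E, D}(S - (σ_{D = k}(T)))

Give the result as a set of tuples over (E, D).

{(1, r), (10, a), (20, x), (29, c), (30, d), (35, t), (7, m)}

Selection D = k: {(15, 32, k), (17, 16, k)}
Taking the difference: {(1, 19, r), (10, 13, a), (20, 1, x), (29, 2, c), (30, 12, d), (35, 22, t), (7, 19, m)}
π_{E, D} gives {(1, r), (10, a), (20, x), (29, c), (30, d), (35, t), (7, m)}.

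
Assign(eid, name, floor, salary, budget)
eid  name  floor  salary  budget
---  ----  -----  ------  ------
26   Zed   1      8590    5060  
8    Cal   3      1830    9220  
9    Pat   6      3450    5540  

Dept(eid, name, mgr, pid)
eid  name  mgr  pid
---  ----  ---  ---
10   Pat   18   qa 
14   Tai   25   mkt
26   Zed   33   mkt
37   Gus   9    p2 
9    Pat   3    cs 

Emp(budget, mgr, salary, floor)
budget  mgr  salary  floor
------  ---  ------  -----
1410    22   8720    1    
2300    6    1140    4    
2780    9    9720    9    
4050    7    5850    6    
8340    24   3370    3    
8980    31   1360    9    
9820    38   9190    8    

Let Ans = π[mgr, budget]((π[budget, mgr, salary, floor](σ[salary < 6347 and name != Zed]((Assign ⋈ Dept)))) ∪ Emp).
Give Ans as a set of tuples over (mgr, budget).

Natural join on eid, name: {(26, Zed, 1, 8590, 5060, 33, mkt), (9, Pat, 6, 3450, 5540, 3, cs)}
Filtering on salary < 6347 and name != Zed leaves {(9, Pat, 6, 3450, 5540, 3, cs)}.
Keep only column(s) budget, mgr, salary, floor: {(5540, 3, 3450, 6)}
Set union of the two operands is {(1410, 22, 8720, 1), (2300, 6, 1140, 4), (2780, 9, 9720, 9), (4050, 7, 5850, 6), (5540, 3, 3450, 6), (8340, 24, 3370, 3), (8980, 31, 1360, 9), (9820, 38, 9190, 8)}.
Keep only column(s) mgr, budget: {(22, 1410), (24, 8340), (3, 5540), (31, 8980), (38, 9820), (6, 2300), (7, 4050), (9, 2780)}

{(22, 1410), (24, 8340), (3, 5540), (31, 8980), (38, 9820), (6, 2300), (7, 4050), (9, 2780)}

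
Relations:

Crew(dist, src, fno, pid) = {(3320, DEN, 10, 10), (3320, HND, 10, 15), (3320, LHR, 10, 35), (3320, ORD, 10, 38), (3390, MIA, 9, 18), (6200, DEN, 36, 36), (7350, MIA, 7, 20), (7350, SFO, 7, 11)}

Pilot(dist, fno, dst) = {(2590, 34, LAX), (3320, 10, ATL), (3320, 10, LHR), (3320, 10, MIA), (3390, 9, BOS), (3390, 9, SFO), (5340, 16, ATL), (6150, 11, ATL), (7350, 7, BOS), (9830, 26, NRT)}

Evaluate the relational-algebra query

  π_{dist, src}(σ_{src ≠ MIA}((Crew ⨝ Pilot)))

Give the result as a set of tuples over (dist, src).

{(3320, DEN), (3320, HND), (3320, LHR), (3320, ORD), (7350, SFO)}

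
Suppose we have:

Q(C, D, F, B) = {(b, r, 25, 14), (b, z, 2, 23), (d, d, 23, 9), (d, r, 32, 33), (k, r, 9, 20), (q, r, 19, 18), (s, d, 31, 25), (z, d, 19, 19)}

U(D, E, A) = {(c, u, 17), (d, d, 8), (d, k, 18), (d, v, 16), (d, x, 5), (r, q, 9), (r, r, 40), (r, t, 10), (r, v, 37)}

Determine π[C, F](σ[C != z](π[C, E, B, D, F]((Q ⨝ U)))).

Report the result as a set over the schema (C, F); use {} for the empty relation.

{(b, 25), (d, 23), (d, 32), (k, 9), (q, 19), (s, 31)}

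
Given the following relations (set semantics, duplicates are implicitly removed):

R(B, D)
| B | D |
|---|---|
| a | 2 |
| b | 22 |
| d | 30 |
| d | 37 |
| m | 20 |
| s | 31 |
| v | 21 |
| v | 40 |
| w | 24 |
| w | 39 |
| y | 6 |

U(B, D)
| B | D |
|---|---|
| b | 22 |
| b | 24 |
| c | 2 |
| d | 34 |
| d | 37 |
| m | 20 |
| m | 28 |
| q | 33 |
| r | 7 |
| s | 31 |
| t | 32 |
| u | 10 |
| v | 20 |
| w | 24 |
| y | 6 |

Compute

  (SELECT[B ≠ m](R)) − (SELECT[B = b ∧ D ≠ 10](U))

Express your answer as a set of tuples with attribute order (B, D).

Selection B ≠ m: {(a, 2), (b, 22), (d, 30), (d, 37), (s, 31), (v, 21), (v, 40), (w, 24), (w, 39), (y, 6)}
Selection B = b ∧ D ≠ 10: {(b, 22), (b, 24)}
Difference: {(a, 2), (b, 22), (d, 30), (d, 37), (s, 31), (v, 21), (v, 40), (w, 24), (w, 39), (y, 6)} with {(b, 22), (b, 24)} → {(a, 2), (d, 30), (d, 37), (s, 31), (v, 21), (v, 40), (w, 24), (w, 39), (y, 6)}

{(a, 2), (d, 30), (d, 37), (s, 31), (v, 21), (v, 40), (w, 24), (w, 39), (y, 6)}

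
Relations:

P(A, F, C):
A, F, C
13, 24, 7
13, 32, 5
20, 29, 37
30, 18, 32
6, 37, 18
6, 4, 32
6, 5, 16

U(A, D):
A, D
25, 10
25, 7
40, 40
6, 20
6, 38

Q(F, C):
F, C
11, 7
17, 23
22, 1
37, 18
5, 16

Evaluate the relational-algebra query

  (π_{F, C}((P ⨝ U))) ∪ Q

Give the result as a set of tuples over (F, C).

P ⋈ U (natural join on A): {(6, 37, 18, 20), (6, 37, 18, 38), (6, 4, 32, 20), (6, 4, 32, 38), (6, 5, 16, 20), (6, 5, 16, 38)}
π[F, C]: project onto (F, C) (3 duplicate(s) eliminated) → {(37, 18), (4, 32), (5, 16)}
Union: {(37, 18), (4, 32), (5, 16)} with {(11, 7), (17, 23), (22, 1), (37, 18), (5, 16)} → {(11, 7), (17, 23), (22, 1), (37, 18), (4, 32), (5, 16)}

{(11, 7), (17, 23), (22, 1), (37, 18), (4, 32), (5, 16)}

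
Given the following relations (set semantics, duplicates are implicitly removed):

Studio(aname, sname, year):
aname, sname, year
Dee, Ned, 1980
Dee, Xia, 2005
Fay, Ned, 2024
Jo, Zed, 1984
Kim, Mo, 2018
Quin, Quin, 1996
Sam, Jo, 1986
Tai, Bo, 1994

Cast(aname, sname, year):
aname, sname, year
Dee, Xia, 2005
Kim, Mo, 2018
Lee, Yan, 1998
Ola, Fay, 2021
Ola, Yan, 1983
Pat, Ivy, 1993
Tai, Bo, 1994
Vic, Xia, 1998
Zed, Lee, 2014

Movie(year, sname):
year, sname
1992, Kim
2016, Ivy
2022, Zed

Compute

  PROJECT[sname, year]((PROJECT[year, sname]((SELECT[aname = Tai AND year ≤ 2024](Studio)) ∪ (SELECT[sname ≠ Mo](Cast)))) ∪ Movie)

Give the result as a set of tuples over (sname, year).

Selection aname = Tai AND year ≤ 2024: {(Tai, Bo, 1994)}
Selection sname ≠ Mo: {(Dee, Xia, 2005), (Lee, Yan, 1998), (Ola, Fay, 2021), (Ola, Yan, 1983), (Pat, Ivy, 1993), (Tai, Bo, 1994), (Vic, Xia, 1998), (Zed, Lee, 2014)}
Union: {(Tai, Bo, 1994)} with {(Dee, Xia, 2005), (Lee, Yan, 1998), (Ola, Fay, 2021), (Ola, Yan, 1983), (Pat, Ivy, 1993), (Tai, Bo, 1994), (Vic, Xia, 1998), (Zed, Lee, 2014)} → {(Dee, Xia, 2005), (Lee, Yan, 1998), (Ola, Fay, 2021), (Ola, Yan, 1983), (Pat, Ivy, 1993), (Tai, Bo, 1994), (Vic, Xia, 1998), (Zed, Lee, 2014)}
Projecting to year, sname: {(1983, Yan), (1993, Ivy), (1994, Bo), (1998, Xia), (1998, Yan), (2005, Xia), (2014, Lee), (2021, Fay)}
Union: {(1983, Yan), (1993, Ivy), (1994, Bo), (1998, Xia), (1998, Yan), (2005, Xia), (2014, Lee), (2021, Fay)} with {(1992, Kim), (2016, Ivy), (2022, Zed)} → {(1983, Yan), (1992, Kim), (1993, Ivy), (1994, Bo), (1998, Xia), (1998, Yan), (2005, Xia), (2014, Lee), (2016, Ivy), (2021, Fay), (2022, Zed)}
Projecting to sname, year: {(Bo, 1994), (Fay, 2021), (Ivy, 1993), (Ivy, 2016), (Kim, 1992), (Lee, 2014), (Xia, 1998), (Xia, 2005), (Yan, 1983), (Yan, 1998), (Zed, 2022)}

{(Bo, 1994), (Fay, 2021), (Ivy, 1993), (Ivy, 2016), (Kim, 1992), (Lee, 2014), (Xia, 1998), (Xia, 2005), (Yan, 1983), (Yan, 1998), (Zed, 2022)}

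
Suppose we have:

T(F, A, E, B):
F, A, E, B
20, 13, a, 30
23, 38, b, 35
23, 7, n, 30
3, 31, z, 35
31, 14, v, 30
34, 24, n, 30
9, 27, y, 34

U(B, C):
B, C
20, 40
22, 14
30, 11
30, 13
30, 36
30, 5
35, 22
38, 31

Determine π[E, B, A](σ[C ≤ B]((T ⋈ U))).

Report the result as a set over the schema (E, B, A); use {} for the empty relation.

Natural join on B: {(20, 13, a, 30, 11), (20, 13, a, 30, 13), (20, 13, a, 30, 36), (20, 13, a, 30, 5), (23, 38, b, 35, 22), (23, 7, n, 30, 11), (23, 7, n, 30, 13), (23, 7, n, 30, 36), (23, 7, n, 30, 5), (3, 31, z, 35, 22), (31, 14, v, 30, 11), (31, 14, v, 30, 13), (31, 14, v, 30, 36), (31, 14, v, 30, 5), (34, 24, n, 30, 11), (34, 24, n, 30, 13), (34, 24, n, 30, 36), (34, 24, n, 30, 5)}
Selection C ≤ B: {(20, 13, a, 30, 11), (20, 13, a, 30, 13), (20, 13, a, 30, 5), (23, 38, b, 35, 22), (23, 7, n, 30, 11), (23, 7, n, 30, 13), (23, 7, n, 30, 5), (3, 31, z, 35, 22), (31, 14, v, 30, 11), (31, 14, v, 30, 13), (31, 14, v, 30, 5), (34, 24, n, 30, 11), (34, 24, n, 30, 13), (34, 24, n, 30, 5)}
Keep only column(s) E, B, A (8 duplicate(s) eliminated): {(a, 30, 13), (b, 35, 38), (n, 30, 24), (n, 30, 7), (v, 30, 14), (z, 35, 31)}

{(a, 30, 13), (b, 35, 38), (n, 30, 24), (n, 30, 7), (v, 30, 14), (z, 35, 31)}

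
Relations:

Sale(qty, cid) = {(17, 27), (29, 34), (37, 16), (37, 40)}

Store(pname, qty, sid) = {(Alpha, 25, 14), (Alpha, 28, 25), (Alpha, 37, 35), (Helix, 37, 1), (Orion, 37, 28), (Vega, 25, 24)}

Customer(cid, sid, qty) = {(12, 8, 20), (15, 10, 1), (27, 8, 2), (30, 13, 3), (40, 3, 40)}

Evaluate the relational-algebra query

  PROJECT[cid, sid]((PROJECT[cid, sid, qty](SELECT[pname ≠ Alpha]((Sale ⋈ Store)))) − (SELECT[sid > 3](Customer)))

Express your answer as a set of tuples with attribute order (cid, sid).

Joining Sale and Store on qty yields {(37, 16, Alpha, 35), (37, 16, Helix, 1), (37, 16, Orion, 28), (37, 40, Alpha, 35), (37, 40, Helix, 1), (37, 40, Orion, 28)}.
Filtering on pname ≠ Alpha leaves {(37, 16, Helix, 1), (37, 16, Orion, 28), (37, 40, Helix, 1), (37, 40, Orion, 28)}.
Projecting to cid, sid, qty: {(16, 1, 37), (16, 28, 37), (40, 1, 37), (40, 28, 37)}
Filtering on sid > 3 leaves {(12, 8, 20), (15, 10, 1), (27, 8, 2), (30, 13, 3)}.
Difference: {(16, 1, 37), (16, 28, 37), (40, 1, 37), (40, 28, 37)} with {(12, 8, 20), (15, 10, 1), (27, 8, 2), (30, 13, 3)} → {(16, 1, 37), (16, 28, 37), (40, 1, 37), (40, 28, 37)}
Projecting to cid, sid: {(16, 1), (16, 28), (40, 1), (40, 28)}

{(16, 1), (16, 28), (40, 1), (40, 28)}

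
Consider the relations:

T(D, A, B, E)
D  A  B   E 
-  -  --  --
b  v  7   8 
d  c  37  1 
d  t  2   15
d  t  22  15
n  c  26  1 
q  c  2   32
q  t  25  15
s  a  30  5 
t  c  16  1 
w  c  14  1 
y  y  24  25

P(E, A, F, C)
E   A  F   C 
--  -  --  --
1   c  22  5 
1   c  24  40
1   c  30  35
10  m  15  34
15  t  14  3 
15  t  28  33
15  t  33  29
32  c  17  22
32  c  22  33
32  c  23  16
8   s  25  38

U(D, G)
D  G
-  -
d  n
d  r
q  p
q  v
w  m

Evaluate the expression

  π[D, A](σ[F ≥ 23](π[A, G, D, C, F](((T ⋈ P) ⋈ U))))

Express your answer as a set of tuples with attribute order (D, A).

Natural join on A, E: {(d, c, 37, 1, 22, 5), (d, c, 37, 1, 24, 40), (d, c, 37, 1, 30, 35), (d, t, 2, 15, 14, 3), (d, t, 2, 15, 28, 33), (d, t, 2, 15, 33, 29), (d, t, 22, 15, 14, 3), (d, t, 22, 15, 28, 33), (d, t, 22, 15, 33, 29), (n, c, 26, 1, 22, 5), (n, c, 26, 1, 24, 40), (n, c, 26, 1, 30, 35), (q, c, 2, 32, 17, 22), (q, c, 2, 32, 22, 33), (q, c, 2, 32, 23, 16), (q, t, 25, 15, 14, 3), (q, t, 25, 15, 28, 33), (q, t, 25, 15, 33, 29), (t, c, 16, 1, 22, 5), (t, c, 16, 1, 24, 40), (t, c, 16, 1, 30, 35), (w, c, 14, 1, 22, 5), (w, c, 14, 1, 24, 40), (w, c, 14, 1, 30, 35)}
Natural join on D: {(d, c, 37, 1, 22, 5, n), (d, c, 37, 1, 22, 5, r), (d, c, 37, 1, 24, 40, n), (d, c, 37, 1, 24, 40, r), (d, c, 37, 1, 30, 35, n), (d, c, 37, 1, 30, 35, r), (d, t, 2, 15, 14, 3, n), (d, t, 2, 15, 14, 3, r), (d, t, 2, 15, 28, 33, n), (d, t, 2, 15, 28, 33, r), (d, t, 2, 15, 33, 29, n), (d, t, 2, 15, 33, 29, r), (d, t, 22, 15, 14, 3, n), (d, t, 22, 15, 14, 3, r), (d, t, 22, 15, 28, 33, n), (d, t, 22, 15, 28, 33, r), (d, t, 22, 15, 33, 29, n), (d, t, 22, 15, 33, 29, r), (q, c, 2, 32, 17, 22, p), (q, c, 2, 32, 17, 22, v), (q, c, 2, 32, 22, 33, p), (q, c, 2, 32, 22, 33, v), (q, c, 2, 32, 23, 16, p), (q, c, 2, 32, 23, 16, v), (q, t, 25, 15, 14, 3, p), (q, t, 25, 15, 14, 3, v), (q, t, 25, 15, 28, 33, p), (q, t, 25, 15, 28, 33, v), (q, t, 25, 15, 33, 29, p), (q, t, 25, 15, 33, 29, v), (w, c, 14, 1, 22, 5, m), (w, c, 14, 1, 24, 40, m), (w, c, 14, 1, 30, 35, m)}
π[A, G, D, C, F]: project onto (A, G, D, C, F) (6 duplicate(s) eliminated) → {(c, m, w, 35, 30), (c, m, w, 40, 24), (c, m, w, 5, 22), (c, n, d, 35, 30), (c, n, d, 40, 24), (c, n, d, 5, 22), (c, p, q, 16, 23), (c, p, q, 22, 17), (c, p, q, 33, 22), (c, r, d, 35, 30), (c, r, d, 40, 24), (c, r, d, 5, 22), (c, v, q, 16, 23), (c, v, q, 22, 17), (c, v, q, 33, 22), (t, n, d, 29, 33), (t, n, d, 3, 14), (t, n, d, 33, 28), (t, p, q, 29, 33), (t, p, q, 3, 14), (t, p, q, 33, 28), (t, r, d, 29, 33), (t, r, d, 3, 14), (t, r, d, 33, 28), (t, v, q, 29, 33), (t, v, q, 3, 14), (t, v, q, 33, 28)}
σ[F ≥ 23]: keep tuples satisfying F ≥ 23 → {(c, m, w, 35, 30), (c, m, w, 40, 24), (c, n, d, 35, 30), (c, n, d, 40, 24), (c, p, q, 16, 23), (c, r, d, 35, 30), (c, r, d, 40, 24), (c, v, q, 16, 23), (t, n, d, 29, 33), (t, n, d, 33, 28), (t, p, q, 29, 33), (t, p, q, 33, 28), (t, r, d, 29, 33), (t, r, d, 33, 28), (t, v, q, 29, 33), (t, v, q, 33, 28)}
π[D, A]: project onto (D, A) (11 duplicate(s) eliminated) → {(d, c), (d, t), (q, c), (q, t), (w, c)}

{(d, c), (d, t), (q, c), (q, t), (w, c)}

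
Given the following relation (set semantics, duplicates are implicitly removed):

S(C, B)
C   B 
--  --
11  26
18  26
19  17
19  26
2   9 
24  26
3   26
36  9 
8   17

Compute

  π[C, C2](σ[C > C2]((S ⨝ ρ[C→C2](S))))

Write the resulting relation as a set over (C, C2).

{(11, 3), (18, 11), (18, 3), (19, 11), (19, 18), (19, 3), (19, 8), (24, 11), (24, 18), (24, 19), (24, 3), (36, 2)}

ρ[C→C2]: schema becomes (C2, B); tuples unchanged.
Natural join on B: {(11, 26, 11), (11, 26, 18), (11, 26, 19), (11, 26, 24), (11, 26, 3), (18, 26, 11), (18, 26, 18), (18, 26, 19), (18, 26, 24), (18, 26, 3), (19, 17, 19), (19, 17, 8), (19, 26, 11), (19, 26, 18), (19, 26, 19), (19, 26, 24), (19, 26, 3), (2, 9, 2), (2, 9, 36), (24, 26, 11), (24, 26, 18), (24, 26, 19), (24, 26, 24), (24, 26, 3), (3, 26, 11), (3, 26, 18), (3, 26, 19), (3, 26, 24), (3, 26, 3), (36, 9, 2), (36, 9, 36), (8, 17, 19), (8, 17, 8)}
Apply σ_{C > C2}; surviving tuples: {(11, 26, 3), (18, 26, 11), (18, 26, 3), (19, 17, 8), (19, 26, 11), (19, 26, 18), (19, 26, 3), (24, 26, 11), (24, 26, 18), (24, 26, 19), (24, 26, 3), (36, 9, 2)}
Projecting to C, C2: {(11, 3), (18, 11), (18, 3), (19, 11), (19, 18), (19, 3), (19, 8), (24, 11), (24, 18), (24, 19), (24, 3), (36, 2)}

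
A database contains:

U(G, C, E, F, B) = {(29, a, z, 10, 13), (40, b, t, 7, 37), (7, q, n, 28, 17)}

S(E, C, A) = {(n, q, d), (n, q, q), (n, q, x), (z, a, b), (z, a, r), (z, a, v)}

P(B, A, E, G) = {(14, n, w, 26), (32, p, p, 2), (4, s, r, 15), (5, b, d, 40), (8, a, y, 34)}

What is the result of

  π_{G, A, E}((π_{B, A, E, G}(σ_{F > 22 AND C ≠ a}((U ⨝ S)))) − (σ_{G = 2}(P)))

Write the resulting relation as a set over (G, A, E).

{(7, d, n), (7, q, n), (7, x, n)}

Natural join on C, E: {(29, a, z, 10, 13, b), (29, a, z, 10, 13, r), (29, a, z, 10, 13, v), (7, q, n, 28, 17, d), (7, q, n, 28, 17, q), (7, q, n, 28, 17, x)}
Filtering on F > 22 AND C ≠ a leaves {(7, q, n, 28, 17, d), (7, q, n, 28, 17, q), (7, q, n, 28, 17, x)}.
Projecting to B, A, E, G: {(17, d, n, 7), (17, q, n, 7), (17, x, n, 7)}
Filtering on G = 2 leaves {(32, p, p, 2)}.
Taking the difference: {(17, d, n, 7), (17, q, n, 7), (17, x, n, 7)}
Projecting to G, A, E: {(7, d, n), (7, q, n), (7, x, n)}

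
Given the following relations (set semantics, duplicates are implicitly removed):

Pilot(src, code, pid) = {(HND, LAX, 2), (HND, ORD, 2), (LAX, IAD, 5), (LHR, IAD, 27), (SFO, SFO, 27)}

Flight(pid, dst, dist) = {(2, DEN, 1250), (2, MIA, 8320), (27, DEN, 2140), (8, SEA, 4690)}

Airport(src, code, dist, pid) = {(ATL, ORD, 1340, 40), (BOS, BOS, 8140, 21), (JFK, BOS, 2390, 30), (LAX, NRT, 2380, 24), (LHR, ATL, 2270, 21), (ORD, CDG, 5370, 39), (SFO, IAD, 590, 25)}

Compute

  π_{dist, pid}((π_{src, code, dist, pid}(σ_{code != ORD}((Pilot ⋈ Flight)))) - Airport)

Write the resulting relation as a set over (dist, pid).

Natural join on pid: {(HND, LAX, 2, DEN, 1250), (HND, LAX, 2, MIA, 8320), (HND, ORD, 2, DEN, 1250), (HND, ORD, 2, MIA, 8320), (LHR, IAD, 27, DEN, 2140), (SFO, SFO, 27, DEN, 2140)}
σ[code != ORD]: keep tuples satisfying code != ORD → {(HND, LAX, 2, DEN, 1250), (HND, LAX, 2, MIA, 8320), (LHR, IAD, 27, DEN, 2140), (SFO, SFO, 27, DEN, 2140)}
Keep only column(s) src, code, dist, pid: {(HND, LAX, 1250, 2), (HND, LAX, 8320, 2), (LHR, IAD, 2140, 27), (SFO, SFO, 2140, 27)}
Difference: {(HND, LAX, 1250, 2), (HND, LAX, 8320, 2), (LHR, IAD, 2140, 27), (SFO, SFO, 2140, 27)} with {(ATL, ORD, 1340, 40), (BOS, BOS, 8140, 21), (JFK, BOS, 2390, 30), (LAX, NRT, 2380, 24), (LHR, ATL, 2270, 21), (ORD, CDG, 5370, 39), (SFO, IAD, 590, 25)} → {(HND, LAX, 1250, 2), (HND, LAX, 8320, 2), (LHR, IAD, 2140, 27), (SFO, SFO, 2140, 27)}
Keep only column(s) dist, pid (1 duplicate(s) eliminated): {(1250, 2), (2140, 27), (8320, 2)}

{(1250, 2), (2140, 27), (8320, 2)}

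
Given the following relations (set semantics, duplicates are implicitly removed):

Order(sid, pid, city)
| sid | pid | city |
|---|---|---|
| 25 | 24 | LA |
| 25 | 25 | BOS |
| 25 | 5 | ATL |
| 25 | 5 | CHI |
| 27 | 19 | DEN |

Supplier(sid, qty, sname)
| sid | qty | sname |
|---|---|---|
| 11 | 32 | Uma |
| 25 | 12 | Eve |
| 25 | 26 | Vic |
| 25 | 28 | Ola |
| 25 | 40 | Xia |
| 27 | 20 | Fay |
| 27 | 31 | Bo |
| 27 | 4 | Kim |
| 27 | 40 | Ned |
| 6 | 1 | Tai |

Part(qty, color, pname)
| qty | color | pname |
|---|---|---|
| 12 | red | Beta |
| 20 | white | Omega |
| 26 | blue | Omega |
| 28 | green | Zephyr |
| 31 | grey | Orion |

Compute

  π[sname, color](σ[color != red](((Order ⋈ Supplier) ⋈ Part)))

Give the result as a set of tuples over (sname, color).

{(Bo, grey), (Fay, white), (Ola, green), (Vic, blue)}

Natural join on sid: {(25, 24, LA, 12, Eve), (25, 24, LA, 26, Vic), (25, 24, LA, 28, Ola), (25, 24, LA, 40, Xia), (25, 25, BOS, 12, Eve), (25, 25, BOS, 26, Vic), (25, 25, BOS, 28, Ola), (25, 25, BOS, 40, Xia), (25, 5, ATL, 12, Eve), (25, 5, ATL, 26, Vic), (25, 5, ATL, 28, Ola), (25, 5, ATL, 40, Xia), (25, 5, CHI, 12, Eve), (25, 5, CHI, 26, Vic), (25, 5, CHI, 28, Ola), (25, 5, CHI, 40, Xia), (27, 19, DEN, 20, Fay), (27, 19, DEN, 31, Bo), (27, 19, DEN, 4, Kim), (27, 19, DEN, 40, Ned)}
Natural join on qty: {(25, 24, LA, 12, Eve, red, Beta), (25, 24, LA, 26, Vic, blue, Omega), (25, 24, LA, 28, Ola, green, Zephyr), (25, 25, BOS, 12, Eve, red, Beta), (25, 25, BOS, 26, Vic, blue, Omega), (25, 25, BOS, 28, Ola, green, Zephyr), (25, 5, ATL, 12, Eve, red, Beta), (25, 5, ATL, 26, Vic, blue, Omega), (25, 5, ATL, 28, Ola, green, Zephyr), (25, 5, CHI, 12, Eve, red, Beta), (25, 5, CHI, 26, Vic, blue, Omega), (25, 5, CHI, 28, Ola, green, Zephyr), (27, 19, DEN, 20, Fay, white, Omega), (27, 19, DEN, 31, Bo, grey, Orion)}
Selection color != red: {(25, 24, LA, 26, Vic, blue, Omega), (25, 24, LA, 28, Ola, green, Zephyr), (25, 25, BOS, 26, Vic, blue, Omega), (25, 25, BOS, 28, Ola, green, Zephyr), (25, 5, ATL, 26, Vic, blue, Omega), (25, 5, ATL, 28, Ola, green, Zephyr), (25, 5, CHI, 26, Vic, blue, Omega), (25, 5, CHI, 28, Ola, green, Zephyr), (27, 19, DEN, 20, Fay, white, Omega), (27, 19, DEN, 31, Bo, grey, Orion)}
Projecting to sname, color (6 duplicate(s) eliminated): {(Bo, grey), (Fay, white), (Ola, green), (Vic, blue)}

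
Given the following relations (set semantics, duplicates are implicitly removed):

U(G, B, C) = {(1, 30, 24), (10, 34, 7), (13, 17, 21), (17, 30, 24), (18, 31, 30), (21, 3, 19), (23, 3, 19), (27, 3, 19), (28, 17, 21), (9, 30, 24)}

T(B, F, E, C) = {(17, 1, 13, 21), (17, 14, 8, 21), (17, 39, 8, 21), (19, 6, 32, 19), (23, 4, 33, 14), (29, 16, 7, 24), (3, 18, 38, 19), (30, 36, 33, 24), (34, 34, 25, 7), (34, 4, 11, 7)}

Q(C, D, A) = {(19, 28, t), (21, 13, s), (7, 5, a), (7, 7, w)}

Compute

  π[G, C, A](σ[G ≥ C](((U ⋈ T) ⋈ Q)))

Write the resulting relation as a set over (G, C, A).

Natural join on B, C: {(1, 30, 24, 36, 33), (10, 34, 7, 34, 25), (10, 34, 7, 4, 11), (13, 17, 21, 1, 13), (13, 17, 21, 14, 8), (13, 17, 21, 39, 8), (17, 30, 24, 36, 33), (21, 3, 19, 18, 38), (23, 3, 19, 18, 38), (27, 3, 19, 18, 38), (28, 17, 21, 1, 13), (28, 17, 21, 14, 8), (28, 17, 21, 39, 8), (9, 30, 24, 36, 33)}
Natural join on C: {(10, 34, 7, 34, 25, 5, a), (10, 34, 7, 34, 25, 7, w), (10, 34, 7, 4, 11, 5, a), (10, 34, 7, 4, 11, 7, w), (13, 17, 21, 1, 13, 13, s), (13, 17, 21, 14, 8, 13, s), (13, 17, 21, 39, 8, 13, s), (21, 3, 19, 18, 38, 28, t), (23, 3, 19, 18, 38, 28, t), (27, 3, 19, 18, 38, 28, t), (28, 17, 21, 1, 13, 13, s), (28, 17, 21, 14, 8, 13, s), (28, 17, 21, 39, 8, 13, s)}
Selection G ≥ C: {(10, 34, 7, 34, 25, 5, a), (10, 34, 7, 34, 25, 7, w), (10, 34, 7, 4, 11, 5, a), (10, 34, 7, 4, 11, 7, w), (21, 3, 19, 18, 38, 28, t), (23, 3, 19, 18, 38, 28, t), (27, 3, 19, 18, 38, 28, t), (28, 17, 21, 1, 13, 13, s), (28, 17, 21, 14, 8, 13, s), (28, 17, 21, 39, 8, 13, s)}
Keep only column(s) G, C, A (4 duplicate(s) eliminated): {(10, 7, a), (10, 7, w), (21, 19, t), (23, 19, t), (27, 19, t), (28, 21, s)}

{(10, 7, a), (10, 7, w), (21, 19, t), (23, 19, t), (27, 19, t), (28, 21, s)}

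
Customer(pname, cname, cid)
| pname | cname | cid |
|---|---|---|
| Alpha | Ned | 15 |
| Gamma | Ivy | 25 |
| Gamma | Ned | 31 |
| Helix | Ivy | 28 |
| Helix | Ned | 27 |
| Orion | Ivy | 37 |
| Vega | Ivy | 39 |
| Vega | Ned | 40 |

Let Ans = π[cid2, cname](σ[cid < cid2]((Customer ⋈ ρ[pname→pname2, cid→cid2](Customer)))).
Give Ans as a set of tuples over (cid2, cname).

{(27, Ned), (28, Ivy), (31, Ned), (37, Ivy), (39, Ivy), (40, Ned)}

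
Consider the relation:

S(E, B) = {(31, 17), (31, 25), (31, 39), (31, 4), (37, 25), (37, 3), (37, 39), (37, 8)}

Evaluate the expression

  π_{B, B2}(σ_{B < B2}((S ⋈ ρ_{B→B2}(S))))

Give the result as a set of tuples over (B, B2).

{(17, 25), (17, 39), (25, 39), (3, 25), (3, 39), (3, 8), (4, 17), (4, 25), (4, 39), (8, 25), (8, 39)}

ρ[B→B2]: schema becomes (E, B2); tuples unchanged.
S ⋈ ρ_{B→B2}(S) (natural join on E): {(31, 17, 17), (31, 17, 25), (31, 17, 39), (31, 17, 4), (31, 25, 17), (31, 25, 25), (31, 25, 39), (31, 25, 4), (31, 39, 17), (31, 39, 25), (31, 39, 39), (31, 39, 4), (31, 4, 17), (31, 4, 25), (31, 4, 39), (31, 4, 4), (37, 25, 25), (37, 25, 3), (37, 25, 39), (37, 25, 8), (37, 3, 25), (37, 3, 3), (37, 3, 39), (37, 3, 8), (37, 39, 25), (37, 39, 3), (37, 39, 39), (37, 39, 8), (37, 8, 25), (37, 8, 3), (37, 8, 39), (37, 8, 8)}
Apply σ_{B < B2}; surviving tuples: {(31, 17, 25), (31, 17, 39), (31, 25, 39), (31, 4, 17), (31, 4, 25), (31, 4, 39), (37, 25, 39), (37, 3, 25), (37, 3, 39), (37, 3, 8), (37, 8, 25), (37, 8, 39)}
Keep only column(s) B, B2 (1 duplicate(s) eliminated): {(17, 25), (17, 39), (25, 39), (3, 25), (3, 39), (3, 8), (4, 17), (4, 25), (4, 39), (8, 25), (8, 39)}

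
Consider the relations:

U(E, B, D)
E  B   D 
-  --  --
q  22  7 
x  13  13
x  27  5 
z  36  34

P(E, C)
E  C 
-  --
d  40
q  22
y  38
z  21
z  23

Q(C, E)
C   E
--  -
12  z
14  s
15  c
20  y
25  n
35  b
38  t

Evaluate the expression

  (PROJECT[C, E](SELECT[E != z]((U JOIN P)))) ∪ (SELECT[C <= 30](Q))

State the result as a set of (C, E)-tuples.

{(12, z), (14, s), (15, c), (20, y), (22, q), (25, n)}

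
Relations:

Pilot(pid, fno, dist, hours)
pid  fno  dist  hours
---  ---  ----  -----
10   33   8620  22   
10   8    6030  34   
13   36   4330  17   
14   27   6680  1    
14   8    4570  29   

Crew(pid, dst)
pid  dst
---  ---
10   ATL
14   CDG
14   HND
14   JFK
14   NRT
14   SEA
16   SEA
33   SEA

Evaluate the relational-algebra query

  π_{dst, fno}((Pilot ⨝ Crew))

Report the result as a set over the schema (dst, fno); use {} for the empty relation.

{(ATL, 33), (ATL, 8), (CDG, 27), (CDG, 8), (HND, 27), (HND, 8), (JFK, 27), (JFK, 8), (NRT, 27), (NRT, 8), (SEA, 27), (SEA, 8)}

Pilot ⋈ Crew (natural join on pid): {(10, 33, 8620, 22, ATL), (10, 8, 6030, 34, ATL), (14, 27, 6680, 1, CDG), (14, 27, 6680, 1, HND), (14, 27, 6680, 1, JFK), (14, 27, 6680, 1, NRT), (14, 27, 6680, 1, SEA), (14, 8, 4570, 29, CDG), (14, 8, 4570, 29, HND), (14, 8, 4570, 29, JFK), (14, 8, 4570, 29, NRT), (14, 8, 4570, 29, SEA)}
π[dst, fno]: project onto (dst, fno) → {(ATL, 33), (ATL, 8), (CDG, 27), (CDG, 8), (HND, 27), (HND, 8), (JFK, 27), (JFK, 8), (NRT, 27), (NRT, 8), (SEA, 27), (SEA, 8)}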